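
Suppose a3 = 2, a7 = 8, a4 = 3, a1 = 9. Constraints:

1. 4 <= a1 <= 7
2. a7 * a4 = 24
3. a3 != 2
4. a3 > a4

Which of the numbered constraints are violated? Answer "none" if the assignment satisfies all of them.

1. a1 = 9 is outside [4, 7]  fails
2. a7 * a4 = 8 * 3 = 24  holds
3. a3 = 2, but 2 is required to differ  fails
4. a3 = 2, a4 = 3; 2 ≤ 3 (want >)  fails

Constraints 1, 3, and 4 do not hold.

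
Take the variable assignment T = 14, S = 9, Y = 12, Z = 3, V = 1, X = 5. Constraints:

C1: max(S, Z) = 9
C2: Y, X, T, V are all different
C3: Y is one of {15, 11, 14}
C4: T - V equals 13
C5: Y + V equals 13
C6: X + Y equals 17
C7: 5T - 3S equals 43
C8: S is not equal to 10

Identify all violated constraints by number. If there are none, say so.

Constraint 3 does not hold.

C1: max(9, 3) = 9  OK
C2: values 12, 5, 14, 1 are pairwise distinct  OK
C3: Y = 12 is not in {15, 11, 14}  FAIL
C4: T - V = 14 - 1 = 13  OK
C5: Y + V = 12 + 1 = 13  OK
C6: X + Y = 5 + 12 = 17  OK
C7: 5T - 3S = 5(14) - 3(9) = 43  OK
C8: S = 9, and 9 ≠ 10  OK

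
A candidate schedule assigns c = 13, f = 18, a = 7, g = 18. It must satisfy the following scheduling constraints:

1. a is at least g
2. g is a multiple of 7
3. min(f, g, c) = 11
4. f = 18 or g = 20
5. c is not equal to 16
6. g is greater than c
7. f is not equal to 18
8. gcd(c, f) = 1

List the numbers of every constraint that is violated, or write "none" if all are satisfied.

1. a = 7, g = 18; 7 < 18 (want ≥)  ✗
2. 18 = 7*2 + 4, so 7 does not divide 18  ✗
3. min(18, 18, 13) = 13, not 11  ✗
4. f = 18 = 18 (first disjunct)  ✓
5. c = 13, and 13 ≠ 16  ✓
6. g = 18, c = 13; 18 > 13  ✓
7. f = 18, but 18 is required to differ  ✗
8. gcd(13, 18) = 1  ✓

Constraints 1, 2, 3, 7 are violated.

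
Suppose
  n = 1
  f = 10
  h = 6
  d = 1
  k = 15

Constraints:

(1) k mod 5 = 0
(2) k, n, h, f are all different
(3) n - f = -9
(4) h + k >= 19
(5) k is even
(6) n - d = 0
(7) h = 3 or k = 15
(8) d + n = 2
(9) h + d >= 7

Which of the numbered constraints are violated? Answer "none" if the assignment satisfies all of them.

(1) 15 mod 5 = 0  yes
(2) values 15, 1, 6, 10 are pairwise distinct  yes
(3) n - f = 1 - 10 = -9  yes
(4) h + k = 6 + 15 = 21; 21 ≥ 19  yes
(5) k = 15 is odd  no
(6) n - d = 1 - 1 = 0  yes
(7) h = 6 ≠ 3, but k = 15 = 15 (second disjunct)  yes
(8) d + n = 1 + 1 = 2  yes
(9) h + d = 6 + 1 = 7; 7 ≥ 7  yes

Violated: 5.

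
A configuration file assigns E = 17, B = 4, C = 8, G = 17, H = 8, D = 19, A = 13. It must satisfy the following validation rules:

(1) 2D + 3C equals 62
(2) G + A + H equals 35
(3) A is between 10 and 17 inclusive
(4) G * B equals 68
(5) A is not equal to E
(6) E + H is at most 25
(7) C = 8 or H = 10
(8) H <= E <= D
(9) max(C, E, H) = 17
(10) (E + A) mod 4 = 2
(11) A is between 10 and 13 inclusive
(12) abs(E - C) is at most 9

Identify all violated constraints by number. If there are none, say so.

(1) 2D + 3C = 2(19) + 3(8) = 62 — OK.
(2) G + A + H = 17 + 13 + 8 = 38, not 35 — violated.
(3) A = 13 lies in [10, 17] — OK.
(4) G * B = 17 * 4 = 68 — OK.
(5) A = 13, E = 17; distinct — OK.
(6) E + H = 17 + 8 = 25; 25 ≤ 25 — OK.
(7) C = 8 = 8 (first disjunct) — OK.
(8) values 8 <= 17 <= 19 — OK.
(9) max(8, 17, 8) = 17 — OK.
(10) E + A = 30; 30 mod 4 = 2 — OK.
(11) A = 13 lies in [10, 13] — OK.
(12) abs(17 - 8) = 9; 9 ≤ 9 — OK.

No — constraint 2 is not satisfied.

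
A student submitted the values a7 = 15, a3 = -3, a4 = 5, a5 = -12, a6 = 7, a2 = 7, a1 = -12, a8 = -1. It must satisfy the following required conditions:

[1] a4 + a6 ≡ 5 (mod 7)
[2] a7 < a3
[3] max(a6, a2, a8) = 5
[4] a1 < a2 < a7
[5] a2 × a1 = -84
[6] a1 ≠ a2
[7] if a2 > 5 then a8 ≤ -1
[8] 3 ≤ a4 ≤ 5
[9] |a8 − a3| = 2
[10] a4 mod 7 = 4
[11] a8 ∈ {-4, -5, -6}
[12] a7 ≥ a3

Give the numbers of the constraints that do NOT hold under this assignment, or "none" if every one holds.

Constraints 2, 3, 10, 11 are violated.

[1] a4 + a6 = 12; 12 mod 7 = 5 — satisfied.
[2] a7 = 15, a3 = -3; 15 ≥ -3 (want <) — violated.
[3] max(7, 7, -1) = 7, not 5 — violated.
[4] values -12 < 7 < 15 — satisfied.
[5] a2 × a1 = 7 × (-12) = -84 — satisfied.
[6] a1 = -12, a2 = 7; distinct — satisfied.
[7] a2 = 7 > 5, so we need a8 ≤ -1; a8 = -1 ≤ -1 — satisfied.
[8] a4 = 5 lies in [3, 5] — satisfied.
[9] |-1 − (-3)| = 2 — satisfied.
[10] 5 mod 7 = 5, not 4 — violated.
[11] a8 = -1 is not in {-4, -5, -6} — violated.
[12] a7 = 15, a3 = -3; 15 ≥ -3 — satisfied.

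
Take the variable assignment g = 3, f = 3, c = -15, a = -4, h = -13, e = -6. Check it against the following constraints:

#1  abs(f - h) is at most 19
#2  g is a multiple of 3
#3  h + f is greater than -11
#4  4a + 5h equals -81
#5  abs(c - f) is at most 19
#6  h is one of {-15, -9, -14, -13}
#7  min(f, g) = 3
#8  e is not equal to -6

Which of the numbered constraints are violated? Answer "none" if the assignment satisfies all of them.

The assignment fails constraint 8.

#1 abs(3 - (-13)) = 16; 16 ≤ 19 — holds.
#2 3 / 3 = 1, so 3 divides 3 — holds.
#3 h + f = -13 + 3 = -10; -10 > -11 — holds.
#4 4a + 5h = 4(-4) + 5(-13) = -81 — holds.
#5 abs(-15 - 3) = 18; 18 ≤ 19 — holds.
#6 h = -13 is in {-15, -9, -14, -13} — holds.
#7 min(3, 3) = 3 — holds.
#8 e = -6, but -6 is required to differ — fails.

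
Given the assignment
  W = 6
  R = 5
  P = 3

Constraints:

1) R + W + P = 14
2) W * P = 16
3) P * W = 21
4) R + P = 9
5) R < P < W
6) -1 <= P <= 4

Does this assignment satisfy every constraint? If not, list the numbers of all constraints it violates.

Constraints 2, 3, 4, 5 are violated.

1) R + W + P = 5 + 6 + 3 = 14  holds
2) W * P = 6 * 3 = 18, not 16  fails
3) P * W = 3 * 6 = 18, not 21  fails
4) R + P = 5 + 3 = 8, not 9  fails
5) values 5, 3, 6; R = 5 is not < P = 3  fails
6) P = 3 lies in [-1, 4]  holds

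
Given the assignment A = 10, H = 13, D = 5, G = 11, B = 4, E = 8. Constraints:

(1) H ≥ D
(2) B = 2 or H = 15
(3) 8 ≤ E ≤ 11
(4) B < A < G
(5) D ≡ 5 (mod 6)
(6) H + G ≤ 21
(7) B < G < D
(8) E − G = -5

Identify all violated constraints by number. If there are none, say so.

(1) H = 13, D = 5; 13 ≥ 5  ✓
(2) B = 4 ≠ 2 and H = 13 ≠ 15; both disjuncts false  ✗
(3) E = 8 lies in [8, 11]  ✓
(4) values 4 < 10 < 11  ✓
(5) 5 mod 6 = 5  ✓
(6) H + G = 13 + 11 = 24; 24 > 21, bound 21 not met  ✗
(7) values 4, 11, 5; G = 11 is not < D = 5  ✗
(8) E − G = 8 − 11 = -3, not -5  ✗

No — constraints 2, 6, 7, and 8 are not satisfied.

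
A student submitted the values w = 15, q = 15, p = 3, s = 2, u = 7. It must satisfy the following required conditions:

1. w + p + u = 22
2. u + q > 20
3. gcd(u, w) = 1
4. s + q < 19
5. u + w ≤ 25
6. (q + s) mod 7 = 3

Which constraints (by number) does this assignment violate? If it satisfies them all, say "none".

1. w + p + u = 15 + 3 + 7 = 25, not 22 — violated.
2. u + q = 7 + 15 = 22; 22 > 20 — satisfied.
3. gcd(7, 15) = 1 — satisfied.
4. s + q = 2 + 15 = 17; 17 < 19 — satisfied.
5. u + w = 7 + 15 = 22; 22 ≤ 25 — satisfied.
6. q + s = 17; 17 mod 7 = 3 — satisfied.

Constraint 1 is violated.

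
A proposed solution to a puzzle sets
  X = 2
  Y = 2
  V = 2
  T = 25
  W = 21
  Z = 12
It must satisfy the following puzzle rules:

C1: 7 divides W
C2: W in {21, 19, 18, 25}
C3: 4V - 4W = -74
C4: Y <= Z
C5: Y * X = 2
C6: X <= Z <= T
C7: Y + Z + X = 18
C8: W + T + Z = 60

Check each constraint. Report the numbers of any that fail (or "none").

C1: 21 / 7 = 3, so 7 divides 21  ✓
C2: W = 21 is in {21, 19, 18, 25}  ✓
C3: 4V - 4W = 4(2) - 4(21) = -76, not -74  ✗
C4: Y = 2, Z = 12; 2 ≤ 12  ✓
C5: Y * X = 2 * 2 = 4, not 2  ✗
C6: values 2 <= 12 <= 25  ✓
C7: Y + Z + X = 2 + 12 + 2 = 16, not 18  ✗
C8: W + T + Z = 21 + 25 + 12 = 58, not 60  ✗

Constraints 3, 5, 7, and 8 do not hold.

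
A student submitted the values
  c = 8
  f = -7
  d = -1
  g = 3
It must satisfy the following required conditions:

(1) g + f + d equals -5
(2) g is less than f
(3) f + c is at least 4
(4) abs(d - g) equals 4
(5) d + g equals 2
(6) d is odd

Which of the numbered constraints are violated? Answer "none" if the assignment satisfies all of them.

The assignment fails constraints 2 and 3.

(1) g + f + d = 3 + (-7) + (-1) = -5  true
(2) g = 3, f = -7; 3 ≥ -7 (want <)  false
(3) f + c = -7 + 8 = 1; 1 < 4, bound 4 not met  false
(4) abs(-1 - 3) = 4  true
(5) d + g = -1 + 3 = 2  true
(6) d = -1 is odd  true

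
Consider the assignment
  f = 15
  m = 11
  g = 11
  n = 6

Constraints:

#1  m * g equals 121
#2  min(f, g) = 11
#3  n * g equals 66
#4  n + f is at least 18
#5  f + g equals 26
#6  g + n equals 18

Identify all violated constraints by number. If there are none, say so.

#1 m * g = 11 * 11 = 121 — holds.
#2 min(15, 11) = 11 — holds.
#3 n * g = 6 * 11 = 66 — holds.
#4 n + f = 6 + 15 = 21; 21 ≥ 18 — holds.
#5 f + g = 15 + 11 = 26 — holds.
#6 g + n = 11 + 6 = 17, not 18 — fails.

No — constraint 6 is not satisfied.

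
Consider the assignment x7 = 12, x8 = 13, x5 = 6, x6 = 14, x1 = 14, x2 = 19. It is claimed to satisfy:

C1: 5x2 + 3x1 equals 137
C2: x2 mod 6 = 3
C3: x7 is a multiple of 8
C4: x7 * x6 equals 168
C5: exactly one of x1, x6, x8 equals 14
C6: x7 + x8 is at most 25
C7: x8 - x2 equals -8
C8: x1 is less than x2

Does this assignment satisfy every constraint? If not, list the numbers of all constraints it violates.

C1: 5x2 + 3x1 = 5(19) + 3(14) = 137 — OK.
C2: 19 mod 6 = 1, not 3 — violated.
C3: 12 = 8*1 + 4, so 8 does not divide 12 — violated.
C4: x7 * x6 = 12 * 14 = 168 — OK.
C5: x1=14, x6=14, x8=13; 2 of them equal 14, not exactly one — violated.
C6: x7 + x8 = 12 + 13 = 25; 25 ≤ 25 — OK.
C7: x8 - x2 = 13 - 19 = -6, not -8 — violated.
C8: x1 = 14, x2 = 19; 14 < 19 — OK.

Constraints 2, 3, 5, and 7 are violated.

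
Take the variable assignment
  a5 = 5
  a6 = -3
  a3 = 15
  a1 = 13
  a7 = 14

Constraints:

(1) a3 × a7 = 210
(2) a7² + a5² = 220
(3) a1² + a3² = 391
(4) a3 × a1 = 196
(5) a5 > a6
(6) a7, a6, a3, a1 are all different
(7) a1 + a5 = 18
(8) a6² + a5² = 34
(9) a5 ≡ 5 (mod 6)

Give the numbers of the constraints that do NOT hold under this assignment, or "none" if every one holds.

No — constraints 2, 3, 4 are not satisfied.

(1) a3 × a7 = 15 × 14 = 210  holds
(2) a7² + a5² = 14² + 5² = 196 + 25 = 221, not 220  fails
(3) a1² + a3² = 13² + 15² = 169 + 225 = 394, not 391  fails
(4) a3 × a1 = 15 × 13 = 195, not 196  fails
(5) a5 = 5, a6 = -3; 5 > -3  holds
(6) values 14, -3, 15, 13 are pairwise distinct  holds
(7) a1 + a5 = 13 + 5 = 18  holds
(8) a6² + a5² = (-3)² + 5² = 9 + 25 = 34  holds
(9) 5 mod 6 = 5  holds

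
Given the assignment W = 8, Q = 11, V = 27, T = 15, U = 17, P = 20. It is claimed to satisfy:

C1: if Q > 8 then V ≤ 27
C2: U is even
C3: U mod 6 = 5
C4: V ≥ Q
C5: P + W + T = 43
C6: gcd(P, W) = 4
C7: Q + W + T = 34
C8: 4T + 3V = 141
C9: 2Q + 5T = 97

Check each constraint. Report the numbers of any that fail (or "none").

Violated: 2.

C1: Q = 11 > 8, so we need V ≤ 27; V = 27 ≤ 27  ✔
C2: U = 17 is odd  ✘
C3: 17 mod 6 = 5  ✔
C4: V = 27, Q = 11; 27 ≥ 11  ✔
C5: P + W + T = 20 + 8 + 15 = 43  ✔
C6: gcd(20, 8) = 4  ✔
C7: Q + W + T = 11 + 8 + 15 = 34  ✔
C8: 4T + 3V = 4(15) + 3(27) = 141  ✔
C9: 2Q + 5T = 2(11) + 5(15) = 97  ✔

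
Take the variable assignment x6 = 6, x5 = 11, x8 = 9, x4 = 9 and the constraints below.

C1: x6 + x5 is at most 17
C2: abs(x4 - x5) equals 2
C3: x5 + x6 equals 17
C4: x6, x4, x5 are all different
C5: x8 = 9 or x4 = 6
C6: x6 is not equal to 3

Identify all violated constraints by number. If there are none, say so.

All constraints are satisfied.

C1: x6 + x5 = 6 + 11 = 17; 17 ≤ 17 — OK.
C2: abs(9 - 11) = 2 — OK.
C3: x5 + x6 = 11 + 6 = 17 — OK.
C4: values 6, 9, 11 are pairwise distinct — OK.
C5: x8 = 9 = 9 (first disjunct) — OK.
C6: x6 = 6, and 6 ≠ 3 — OK.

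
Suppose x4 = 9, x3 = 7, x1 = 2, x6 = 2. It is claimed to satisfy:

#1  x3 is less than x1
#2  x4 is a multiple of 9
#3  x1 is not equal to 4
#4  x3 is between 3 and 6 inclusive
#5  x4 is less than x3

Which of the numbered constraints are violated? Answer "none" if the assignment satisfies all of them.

Constraints 1, 4, 5 do not hold.

#1 x3 = 7, x1 = 2; 7 ≥ 2 (want <)  FAIL
#2 9 / 9 = 1, so 9 divides 9  OK
#3 x1 = 2, and 2 ≠ 4  OK
#4 x3 = 7 is outside [3, 6]  FAIL
#5 x4 = 9, x3 = 7; 9 ≥ 7 (want <)  FAIL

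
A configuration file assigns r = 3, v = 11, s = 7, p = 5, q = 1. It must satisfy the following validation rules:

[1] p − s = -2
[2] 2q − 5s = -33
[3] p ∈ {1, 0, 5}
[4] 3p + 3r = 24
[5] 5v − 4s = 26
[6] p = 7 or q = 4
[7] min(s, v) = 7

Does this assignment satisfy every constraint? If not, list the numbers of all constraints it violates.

No — constraints 5 and 6 are not satisfied.

[1] p − s = 5 − 7 = -2  ✔
[2] 2q − 5s = 2(1) − 5(7) = -33  ✔
[3] p = 5 is in {1, 0, 5}  ✔
[4] 3p + 3r = 3(5) + 3(3) = 24  ✔
[5] 5v − 4s = 5(11) − 4(7) = 27, not 26  ✘
[6] p = 5 ≠ 7 and q = 1 ≠ 4; both disjuncts false  ✘
[7] min(7, 11) = 7  ✔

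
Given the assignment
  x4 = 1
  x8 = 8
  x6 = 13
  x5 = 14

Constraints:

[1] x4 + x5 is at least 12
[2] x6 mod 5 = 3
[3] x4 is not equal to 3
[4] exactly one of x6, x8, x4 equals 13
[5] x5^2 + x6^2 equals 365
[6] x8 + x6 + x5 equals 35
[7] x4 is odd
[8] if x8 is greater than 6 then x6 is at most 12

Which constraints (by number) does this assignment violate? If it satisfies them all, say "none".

[1] x4 + x5 = 1 + 14 = 15; 15 ≥ 12 — OK.
[2] 13 mod 5 = 3 — OK.
[3] x4 = 1, and 1 ≠ 3 — OK.
[4] x6=13, x8=8, x4=1; 1 of them equals 13 — OK.
[5] x5^2 + x6^2 = 14^2 + 13^2 = 196 + 169 = 365 — OK.
[6] x8 + x6 + x5 = 8 + 13 + 14 = 35 — OK.
[7] x4 = 1 is odd — OK.
[8] x8 = 8 > 6, so we need x6 ≤ 12; but x6 = 13 > 12 — violated.

The assignment fails constraint 8.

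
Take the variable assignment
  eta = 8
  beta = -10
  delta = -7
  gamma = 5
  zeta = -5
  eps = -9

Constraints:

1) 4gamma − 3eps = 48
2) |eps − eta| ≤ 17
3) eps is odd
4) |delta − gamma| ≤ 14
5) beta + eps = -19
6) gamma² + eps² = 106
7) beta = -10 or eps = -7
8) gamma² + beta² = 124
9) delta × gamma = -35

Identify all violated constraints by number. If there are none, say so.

Violated: 1 and 8.

1) 4gamma − 3eps = 4(5) − 3(-9) = 47, not 48 — does not hold.
2) |-9 − 8| = 17; 17 ≤ 17 — holds.
3) eps = -9 is odd — holds.
4) |-7 − 5| = 12; 12 ≤ 14 — holds.
5) beta + eps = -10 + (-9) = -19 — holds.
6) gamma² + eps² = 5² + (-9)² = 25 + 81 = 106 — holds.
7) beta = -10 = -10 (first disjunct) — holds.
8) gamma² + beta² = 5² + (-10)² = 25 + 100 = 125, not 124 — does not hold.
9) delta × gamma = -7 × 5 = -35 — holds.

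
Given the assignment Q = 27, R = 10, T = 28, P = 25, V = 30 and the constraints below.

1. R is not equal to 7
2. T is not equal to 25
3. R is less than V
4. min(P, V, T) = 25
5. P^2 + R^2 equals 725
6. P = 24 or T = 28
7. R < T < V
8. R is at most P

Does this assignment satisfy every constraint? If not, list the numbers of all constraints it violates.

1. R = 10, and 10 ≠ 7  ✔
2. T = 28, and 28 ≠ 25  ✔
3. R = 10, V = 30; 10 < 30  ✔
4. min(25, 30, 28) = 25  ✔
5. P^2 + R^2 = 25^2 + 10^2 = 625 + 100 = 725  ✔
6. P = 25 ≠ 24, but T = 28 = 28 (second disjunct)  ✔
7. values 10 < 28 < 30  ✔
8. R = 10, P = 25; 10 ≤ 25  ✔

No violations.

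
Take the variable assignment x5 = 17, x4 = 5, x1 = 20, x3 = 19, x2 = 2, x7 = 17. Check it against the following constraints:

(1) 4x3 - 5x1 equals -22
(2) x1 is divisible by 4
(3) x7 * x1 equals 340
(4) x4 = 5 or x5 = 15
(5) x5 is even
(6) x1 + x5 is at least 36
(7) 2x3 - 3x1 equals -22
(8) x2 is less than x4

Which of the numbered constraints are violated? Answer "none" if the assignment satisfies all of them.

The assignment fails constraints 1 and 5.

(1) 4x3 - 5x1 = 4(19) - 5(20) = -24, not -22  false
(2) 20 / 4 = 5, so 4 divides 20  true
(3) x7 * x1 = 17 * 20 = 340  true
(4) x4 = 5 = 5 (first disjunct)  true
(5) x5 = 17 is odd  false
(6) x1 + x5 = 20 + 17 = 37; 37 ≥ 36  true
(7) 2x3 - 3x1 = 2(19) - 3(20) = -22  true
(8) x2 = 2, x4 = 5; 2 < 5  true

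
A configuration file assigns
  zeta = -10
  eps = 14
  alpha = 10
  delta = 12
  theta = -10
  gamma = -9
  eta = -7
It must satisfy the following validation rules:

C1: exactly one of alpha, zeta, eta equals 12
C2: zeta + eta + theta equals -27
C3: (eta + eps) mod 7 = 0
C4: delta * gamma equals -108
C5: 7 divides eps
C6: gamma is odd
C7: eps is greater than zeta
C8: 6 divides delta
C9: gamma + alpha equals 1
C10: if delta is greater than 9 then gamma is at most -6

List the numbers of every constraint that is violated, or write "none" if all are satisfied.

No — constraint 1 is not satisfied.

C1: alpha=10, zeta=-10, eta=-7; 0 of them equal 12, not exactly one  false
C2: zeta + eta + theta = -10 + (-7) + (-10) = -27  true
C3: eta + eps = 7; 7 mod 7 = 0  true
C4: delta * gamma = 12 * (-9) = -108  true
C5: 14 / 7 = 2, so 7 divides 14  true
C6: gamma = -9 is odd  true
C7: eps = 14, zeta = -10; 14 > -10  true
C8: 12 / 6 = 2, so 6 divides 12  true
C9: gamma + alpha = -9 + 10 = 1  true
C10: delta = 12 > 9, so we need gamma ≤ -6; gamma = -9 ≤ -6  true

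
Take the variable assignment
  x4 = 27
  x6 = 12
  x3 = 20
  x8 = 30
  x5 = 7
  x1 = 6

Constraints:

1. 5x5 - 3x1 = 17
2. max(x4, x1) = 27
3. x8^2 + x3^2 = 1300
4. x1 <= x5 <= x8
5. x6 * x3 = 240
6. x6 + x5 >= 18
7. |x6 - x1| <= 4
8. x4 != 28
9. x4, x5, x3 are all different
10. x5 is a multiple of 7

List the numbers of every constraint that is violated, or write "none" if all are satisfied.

Violated: 7.

1. 5x5 - 3x1 = 5(7) - 3(6) = 17 — holds.
2. max(27, 6) = 27 — holds.
3. x8^2 + x3^2 = 30^2 + 20^2 = 900 + 400 = 1300 — holds.
4. values 6 <= 7 <= 30 — holds.
5. x6 * x3 = 12 * 20 = 240 — holds.
6. x6 + x5 = 12 + 7 = 19; 19 ≥ 18 — holds.
7. |12 - 6| = 6; 6 > 4, exceeds bound 4 — does not hold.
8. x4 = 27, and 27 ≠ 28 — holds.
9. values 27, 7, 20 are pairwise distinct — holds.
10. 7 / 7 = 1, so 7 divides 7 — holds.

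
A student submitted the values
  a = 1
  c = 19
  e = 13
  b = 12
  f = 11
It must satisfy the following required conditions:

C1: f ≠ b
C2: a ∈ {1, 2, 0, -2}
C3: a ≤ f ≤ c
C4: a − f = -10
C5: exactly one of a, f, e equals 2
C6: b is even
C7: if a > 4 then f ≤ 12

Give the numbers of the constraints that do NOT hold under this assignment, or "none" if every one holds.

C1: f = 11, b = 12; distinct — OK.
C2: a = 1 is in {1, 2, 0, -2} — OK.
C3: values 1 ≤ 11 ≤ 19 — OK.
C4: a − f = 1 − 11 = -10 — OK.
C5: a=1, f=11, e=13; 0 of them equal 2, not exactly one — violated.
C6: b = 12 is even — OK.
C7: a = 1, not > 4; antecedent false, conditional vacuously true — OK.

Violated: 5.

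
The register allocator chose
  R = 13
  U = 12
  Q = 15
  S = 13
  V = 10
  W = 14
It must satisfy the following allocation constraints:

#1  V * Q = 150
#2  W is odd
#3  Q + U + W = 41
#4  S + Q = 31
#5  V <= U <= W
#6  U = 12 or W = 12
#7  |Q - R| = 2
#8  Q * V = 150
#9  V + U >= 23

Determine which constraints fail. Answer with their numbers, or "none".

#1 V * Q = 10 * 15 = 150  ✔
#2 W = 14 is even  ✘
#3 Q + U + W = 15 + 12 + 14 = 41  ✔
#4 S + Q = 13 + 15 = 28, not 31  ✘
#5 values 10 <= 12 <= 14  ✔
#6 U = 12 = 12 (first disjunct)  ✔
#7 |15 - 13| = 2  ✔
#8 Q * V = 15 * 10 = 150  ✔
#9 V + U = 10 + 12 = 22; 22 < 23, bound 23 not met  ✘

No — constraints 2, 4, and 9 are not satisfied.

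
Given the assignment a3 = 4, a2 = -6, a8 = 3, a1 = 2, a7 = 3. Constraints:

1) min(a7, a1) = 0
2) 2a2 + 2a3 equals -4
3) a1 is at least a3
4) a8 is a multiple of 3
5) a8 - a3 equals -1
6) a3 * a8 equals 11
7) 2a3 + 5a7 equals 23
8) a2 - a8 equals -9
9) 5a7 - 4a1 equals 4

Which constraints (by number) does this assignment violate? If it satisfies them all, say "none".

The assignment fails constraints 1, 3, 6, and 9.

1) min(3, 2) = 2, not 0 — fails.
2) 2a2 + 2a3 = 2(-6) + 2(4) = -4 — holds.
3) a1 = 2, a3 = 4; 2 < 4 (want ≥) — fails.
4) 3 / 3 = 1, so 3 divides 3 — holds.
5) a8 - a3 = 3 - 4 = -1 — holds.
6) a3 * a8 = 4 * 3 = 12, not 11 — fails.
7) 2a3 + 5a7 = 2(4) + 5(3) = 23 — holds.
8) a2 - a8 = -6 - 3 = -9 — holds.
9) 5a7 - 4a1 = 5(3) - 4(2) = 7, not 4 — fails.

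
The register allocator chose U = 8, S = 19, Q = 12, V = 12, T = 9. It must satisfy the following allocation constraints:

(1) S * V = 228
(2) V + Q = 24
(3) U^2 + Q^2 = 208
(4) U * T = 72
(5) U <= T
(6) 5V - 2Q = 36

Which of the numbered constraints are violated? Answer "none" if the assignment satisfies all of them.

Yes — all constraints hold.

(1) S * V = 19 * 12 = 228  yes
(2) V + Q = 12 + 12 = 24  yes
(3) U^2 + Q^2 = 8^2 + 12^2 = 64 + 144 = 208  yes
(4) U * T = 8 * 9 = 72  yes
(5) U = 8, T = 9; 8 ≤ 9  yes
(6) 5V - 2Q = 5(12) - 2(12) = 36  yes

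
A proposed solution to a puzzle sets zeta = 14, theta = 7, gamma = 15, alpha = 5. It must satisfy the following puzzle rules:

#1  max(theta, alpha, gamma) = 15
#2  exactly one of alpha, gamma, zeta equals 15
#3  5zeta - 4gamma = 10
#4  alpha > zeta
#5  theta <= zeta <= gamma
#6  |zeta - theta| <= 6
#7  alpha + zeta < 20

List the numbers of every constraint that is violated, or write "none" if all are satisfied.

#1 max(7, 5, 15) = 15 — satisfied.
#2 alpha=5, gamma=15, zeta=14; 1 of them equals 15 — satisfied.
#3 5zeta - 4gamma = 5(14) - 4(15) = 10 — satisfied.
#4 alpha = 5, zeta = 14; 5 ≤ 14 (want >) — violated.
#5 values 7 <= 14 <= 15 — satisfied.
#6 |14 - 7| = 7; 7 > 6, exceeds bound 6 — violated.
#7 alpha + zeta = 5 + 14 = 19; 19 < 20 — satisfied.

Violated: 4 and 6.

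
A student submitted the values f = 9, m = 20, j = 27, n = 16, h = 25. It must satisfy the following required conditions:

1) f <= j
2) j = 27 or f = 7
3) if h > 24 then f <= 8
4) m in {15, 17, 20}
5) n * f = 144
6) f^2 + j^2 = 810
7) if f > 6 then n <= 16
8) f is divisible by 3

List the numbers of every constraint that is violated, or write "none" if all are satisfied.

Constraint 3 does not hold.

1) f = 9, j = 27; 9 ≤ 27  yes
2) j = 27 = 27 (first disjunct)  yes
3) h = 25 > 24, so we need f ≤ 8; but f = 9 > 8  no
4) m = 20 is in {15, 17, 20}  yes
5) n * f = 16 * 9 = 144  yes
6) f^2 + j^2 = 9^2 + 27^2 = 81 + 729 = 810  yes
7) f = 9 > 6, so we need n ≤ 16; n = 16 ≤ 16  yes
8) 9 / 3 = 3, so 3 divides 9  yes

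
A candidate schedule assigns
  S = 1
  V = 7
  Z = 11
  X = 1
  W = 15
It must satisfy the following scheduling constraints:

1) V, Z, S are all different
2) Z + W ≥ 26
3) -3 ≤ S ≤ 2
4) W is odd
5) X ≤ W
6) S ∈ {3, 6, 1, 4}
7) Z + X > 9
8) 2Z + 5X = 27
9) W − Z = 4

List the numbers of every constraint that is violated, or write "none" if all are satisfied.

No violations.

1) values 7, 11, 1 are pairwise distinct  OK
2) Z + W = 11 + 15 = 26; 26 ≥ 26  OK
3) S = 1 lies in [-3, 2]  OK
4) W = 15 is odd  OK
5) X = 1, W = 15; 1 ≤ 15  OK
6) S = 1 is in {3, 6, 1, 4}  OK
7) Z + X = 11 + 1 = 12; 12 > 9  OK
8) 2Z + 5X = 2(11) + 5(1) = 27  OK
9) W − Z = 15 − 11 = 4  OK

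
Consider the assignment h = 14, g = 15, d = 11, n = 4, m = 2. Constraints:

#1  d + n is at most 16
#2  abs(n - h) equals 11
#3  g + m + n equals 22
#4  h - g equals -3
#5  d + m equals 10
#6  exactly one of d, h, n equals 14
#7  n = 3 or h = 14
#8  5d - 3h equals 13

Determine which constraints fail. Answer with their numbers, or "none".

Constraints 2, 3, 4, 5 are violated.

#1 d + n = 11 + 4 = 15; 15 ≤ 16  yes
#2 abs(4 - 14) = 10, not 11  no
#3 g + m + n = 15 + 2 + 4 = 21, not 22  no
#4 h - g = 14 - 15 = -1, not -3  no
#5 d + m = 11 + 2 = 13, not 10  no
#6 d=11, h=14, n=4; 1 of them equals 14  yes
#7 n = 4 ≠ 3, but h = 14 = 14 (second disjunct)  yes
#8 5d - 3h = 5(11) - 3(14) = 13  yes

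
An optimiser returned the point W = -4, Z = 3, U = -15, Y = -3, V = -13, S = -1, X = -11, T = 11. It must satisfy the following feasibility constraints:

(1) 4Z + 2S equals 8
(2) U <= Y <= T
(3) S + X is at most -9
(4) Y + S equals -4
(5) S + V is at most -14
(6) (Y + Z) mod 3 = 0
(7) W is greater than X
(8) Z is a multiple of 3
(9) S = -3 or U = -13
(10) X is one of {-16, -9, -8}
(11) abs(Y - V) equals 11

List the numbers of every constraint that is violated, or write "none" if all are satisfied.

(1) 4Z + 2S = 4(3) + 2(-1) = 10, not 8 — fails.
(2) values -15 <= -3 <= 11 — holds.
(3) S + X = -1 + (-11) = -12; -12 ≤ -9 — holds.
(4) Y + S = -3 + (-1) = -4 — holds.
(5) S + V = -1 + (-13) = -14; -14 ≤ -14 — holds.
(6) Y + Z = 0; 0 mod 3 = 0 — holds.
(7) W = -4, X = -11; -4 > -11 — holds.
(8) 3 / 3 = 1, so 3 divides 3 — holds.
(9) S = -1 ≠ -3 and U = -15 ≠ -13; both disjuncts false — fails.
(10) X = -11 is not in {-16, -9, -8} — fails.
(11) abs(-3 - (-13)) = 10, not 11 — fails.

The assignment fails constraints 1, 9, 10, 11.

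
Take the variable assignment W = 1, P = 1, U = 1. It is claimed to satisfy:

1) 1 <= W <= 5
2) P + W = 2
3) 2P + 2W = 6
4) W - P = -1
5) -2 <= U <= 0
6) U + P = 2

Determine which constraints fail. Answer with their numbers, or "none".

Constraints 3, 4, and 5 do not hold.

1) W = 1 lies in [1, 5]  yes
2) P + W = 1 + 1 = 2  yes
3) 2P + 2W = 2(1) + 2(1) = 4, not 6  no
4) W - P = 1 - 1 = 0, not -1  no
5) U = 1 is outside [-2, 0]  no
6) U + P = 1 + 1 = 2  yes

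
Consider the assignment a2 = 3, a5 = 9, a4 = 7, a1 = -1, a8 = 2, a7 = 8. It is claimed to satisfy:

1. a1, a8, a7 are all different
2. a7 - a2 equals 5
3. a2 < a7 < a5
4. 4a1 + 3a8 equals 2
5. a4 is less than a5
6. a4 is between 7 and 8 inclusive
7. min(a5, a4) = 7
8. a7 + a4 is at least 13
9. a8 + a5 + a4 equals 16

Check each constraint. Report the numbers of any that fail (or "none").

1. values -1, 2, 8 are pairwise distinct  ✓
2. a7 - a2 = 8 - 3 = 5  ✓
3. values 3 < 8 < 9  ✓
4. 4a1 + 3a8 = 4(-1) + 3(2) = 2  ✓
5. a4 = 7, a5 = 9; 7 < 9  ✓
6. a4 = 7 lies in [7, 8]  ✓
7. min(9, 7) = 7  ✓
8. a7 + a4 = 8 + 7 = 15; 15 ≥ 13  ✓
9. a8 + a5 + a4 = 2 + 9 + 7 = 18, not 16  ✗

Constraint 9 is violated.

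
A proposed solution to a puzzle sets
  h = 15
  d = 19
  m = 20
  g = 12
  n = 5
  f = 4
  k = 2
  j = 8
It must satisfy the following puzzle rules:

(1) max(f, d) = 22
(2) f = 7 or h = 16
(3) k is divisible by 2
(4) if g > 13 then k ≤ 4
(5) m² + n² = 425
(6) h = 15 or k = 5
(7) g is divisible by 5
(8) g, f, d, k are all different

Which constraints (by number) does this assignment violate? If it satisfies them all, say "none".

(1) max(4, 19) = 19, not 22  fails
(2) f = 4 ≠ 7 and h = 15 ≠ 16; both disjuncts false  fails
(3) 2 / 2 = 1, so 2 divides 2  holds
(4) g = 12, not > 13; antecedent false, conditional vacuously true  holds
(5) m² + n² = 20² + 5² = 400 + 25 = 425  holds
(6) h = 15 = 15 (first disjunct)  holds
(7) 12 = 5×2 + 2, so 5 does not divide 12  fails
(8) values 12, 4, 19, 2 are pairwise distinct  holds

Violated: 1, 2, 7.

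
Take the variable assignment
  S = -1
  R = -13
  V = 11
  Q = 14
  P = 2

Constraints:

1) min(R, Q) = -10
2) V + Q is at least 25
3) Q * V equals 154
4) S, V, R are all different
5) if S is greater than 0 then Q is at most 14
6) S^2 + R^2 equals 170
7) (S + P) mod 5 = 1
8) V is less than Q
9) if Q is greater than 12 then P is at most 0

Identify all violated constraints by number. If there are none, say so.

1) min(-13, 14) = -13, not -10 — fails.
2) V + Q = 11 + 14 = 25; 25 ≥ 25 — holds.
3) Q * V = 14 * 11 = 154 — holds.
4) values -1, 11, -13 are pairwise distinct — holds.
5) S = -1, not > 0; antecedent false, conditional vacuously true — holds.
6) S^2 + R^2 = (-1)^2 + (-13)^2 = 1 + 169 = 170 — holds.
7) S + P = 1; 1 mod 5 = 1 — holds.
8) V = 11, Q = 14; 11 < 14 — holds.
9) Q = 14 > 12, so we need P ≤ 0; but P = 2 > 0 — fails.

Constraints 1 and 9 do not hold.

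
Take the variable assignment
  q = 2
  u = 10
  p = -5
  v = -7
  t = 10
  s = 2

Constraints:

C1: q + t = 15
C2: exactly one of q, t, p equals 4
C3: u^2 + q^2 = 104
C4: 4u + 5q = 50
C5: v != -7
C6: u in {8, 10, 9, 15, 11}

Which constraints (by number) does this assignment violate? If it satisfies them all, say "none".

Violated: 1, 2, and 5.

C1: q + t = 2 + 10 = 12, not 15 — violated.
C2: q=2, t=10, p=-5; 0 of them equal 4, not exactly one — violated.
C3: u^2 + q^2 = 10^2 + 2^2 = 100 + 4 = 104 — OK.
C4: 4u + 5q = 4(10) + 5(2) = 50 — OK.
C5: v = -7, but -7 is required to differ — violated.
C6: u = 10 is in {8, 10, 9, 15, 11} — OK.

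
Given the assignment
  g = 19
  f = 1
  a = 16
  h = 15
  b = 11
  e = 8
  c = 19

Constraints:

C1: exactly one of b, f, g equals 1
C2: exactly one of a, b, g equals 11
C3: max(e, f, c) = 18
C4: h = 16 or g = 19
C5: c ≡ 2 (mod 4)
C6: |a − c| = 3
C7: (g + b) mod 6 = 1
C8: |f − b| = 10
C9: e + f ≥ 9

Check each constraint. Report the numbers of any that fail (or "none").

Constraints 3, 5, 7 do not hold.

C1: b=11, f=1, g=19; 1 of them equals 1 — OK.
C2: a=16, b=11, g=19; 1 of them equals 11 — OK.
C3: max(8, 1, 19) = 19, not 18 — violated.
C4: h = 15 ≠ 16, but g = 19 = 19 (second disjunct) — OK.
C5: 19 mod 4 = 3, not 2 — violated.
C6: |16 − 19| = 3 — OK.
C7: g + b = 30; 30 mod 6 = 0, not 1 — violated.
C8: |1 − 11| = 10 — OK.
C9: e + f = 8 + 1 = 9; 9 ≥ 9 — OK.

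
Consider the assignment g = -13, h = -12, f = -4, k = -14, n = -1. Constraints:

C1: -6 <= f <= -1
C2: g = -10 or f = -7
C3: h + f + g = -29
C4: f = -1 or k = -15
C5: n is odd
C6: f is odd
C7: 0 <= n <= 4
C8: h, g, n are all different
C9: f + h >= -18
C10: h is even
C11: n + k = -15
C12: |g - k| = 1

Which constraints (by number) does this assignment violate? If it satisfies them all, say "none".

C1: f = -4 lies in [-6, -1] — holds.
C2: g = -13 ≠ -10 and f = -4 ≠ -7; both disjuncts false — does not hold.
C3: h + f + g = -12 + (-4) + (-13) = -29 — holds.
C4: f = -4 ≠ -1 and k = -14 ≠ -15; both disjuncts false — does not hold.
C5: n = -1 is odd — holds.
C6: f = -4 is even — does not hold.
C7: n = -1 is outside [0, 4] — does not hold.
C8: values -12, -13, -1 are pairwise distinct — holds.
C9: f + h = -4 + (-12) = -16; -16 ≥ -18 — holds.
C10: h = -12 is even — holds.
C11: n + k = -1 + (-14) = -15 — holds.
C12: |-13 - (-14)| = 1 — holds.

Constraints 2, 4, 6, and 7 do not hold.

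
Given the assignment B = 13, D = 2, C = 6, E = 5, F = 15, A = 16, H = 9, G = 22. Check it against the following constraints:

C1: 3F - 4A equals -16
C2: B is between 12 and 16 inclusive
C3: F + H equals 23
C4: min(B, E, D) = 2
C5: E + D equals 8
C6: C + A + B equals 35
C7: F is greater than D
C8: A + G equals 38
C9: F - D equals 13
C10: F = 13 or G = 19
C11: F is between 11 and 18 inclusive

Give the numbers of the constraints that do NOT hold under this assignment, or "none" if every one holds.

Violated: 1, 3, 5, 10.

C1: 3F - 4A = 3(15) - 4(16) = -19, not -16 — violated.
C2: B = 13 lies in [12, 16] — satisfied.
C3: F + H = 15 + 9 = 24, not 23 — violated.
C4: min(13, 5, 2) = 2 — satisfied.
C5: E + D = 5 + 2 = 7, not 8 — violated.
C6: C + A + B = 6 + 16 + 13 = 35 — satisfied.
C7: F = 15, D = 2; 15 > 2 — satisfied.
C8: A + G = 16 + 22 = 38 — satisfied.
C9: F - D = 15 - 2 = 13 — satisfied.
C10: F = 15 ≠ 13 and G = 22 ≠ 19; both disjuncts false — violated.
C11: F = 15 lies in [11, 18] — satisfied.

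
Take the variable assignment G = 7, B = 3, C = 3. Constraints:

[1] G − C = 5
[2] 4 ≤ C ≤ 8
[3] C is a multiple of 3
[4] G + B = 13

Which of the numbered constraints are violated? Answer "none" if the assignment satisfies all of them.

[1] G − C = 7 − 3 = 4, not 5  FAIL
[2] C = 3 is outside [4, 8]  FAIL
[3] 3 / 3 = 1, so 3 divides 3  OK
[4] G + B = 7 + 3 = 10, not 13  FAIL

Constraints 1, 2, 4 do not hold.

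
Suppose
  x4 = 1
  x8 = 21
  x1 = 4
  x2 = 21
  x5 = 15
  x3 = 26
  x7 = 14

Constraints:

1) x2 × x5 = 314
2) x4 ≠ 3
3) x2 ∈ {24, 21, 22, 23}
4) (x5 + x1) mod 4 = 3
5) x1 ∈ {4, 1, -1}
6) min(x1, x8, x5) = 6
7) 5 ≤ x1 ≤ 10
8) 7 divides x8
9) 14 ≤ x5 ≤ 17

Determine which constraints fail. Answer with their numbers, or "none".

1) x2 × x5 = 21 × 15 = 315, not 314  ✗
2) x4 = 1, and 1 ≠ 3  ✓
3) x2 = 21 is in {24, 21, 22, 23}  ✓
4) x5 + x1 = 19; 19 mod 4 = 3  ✓
5) x1 = 4 is in {4, 1, -1}  ✓
6) min(4, 21, 15) = 4, not 6  ✗
7) x1 = 4 is outside [5, 10]  ✗
8) 21 / 7 = 3, so 7 divides 21  ✓
9) x5 = 15 lies in [14, 17]  ✓

The assignment fails constraints 1, 6, 7.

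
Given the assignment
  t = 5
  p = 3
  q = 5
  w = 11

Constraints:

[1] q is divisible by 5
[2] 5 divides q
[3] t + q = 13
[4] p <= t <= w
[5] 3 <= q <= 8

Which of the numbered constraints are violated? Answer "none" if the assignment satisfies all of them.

[1] 5 / 5 = 1, so 5 divides 5  ✔
[2] 5 / 5 = 1, so 5 divides 5  ✔
[3] t + q = 5 + 5 = 10, not 13  ✘
[4] values 3 <= 5 <= 11  ✔
[5] q = 5 lies in [3, 8]  ✔

The assignment fails constraint 3.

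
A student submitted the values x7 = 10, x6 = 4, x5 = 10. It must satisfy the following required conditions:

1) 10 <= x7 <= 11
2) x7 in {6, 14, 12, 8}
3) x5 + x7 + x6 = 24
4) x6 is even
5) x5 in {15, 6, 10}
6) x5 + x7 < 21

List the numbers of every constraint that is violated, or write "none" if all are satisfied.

Constraint 2 is violated.

1) x7 = 10 lies in [10, 11]  ✓
2) x7 = 10 is not in {6, 14, 12, 8}  ✗
3) x5 + x7 + x6 = 10 + 10 + 4 = 24  ✓
4) x6 = 4 is even  ✓
5) x5 = 10 is in {15, 6, 10}  ✓
6) x5 + x7 = 10 + 10 = 20; 20 < 21  ✓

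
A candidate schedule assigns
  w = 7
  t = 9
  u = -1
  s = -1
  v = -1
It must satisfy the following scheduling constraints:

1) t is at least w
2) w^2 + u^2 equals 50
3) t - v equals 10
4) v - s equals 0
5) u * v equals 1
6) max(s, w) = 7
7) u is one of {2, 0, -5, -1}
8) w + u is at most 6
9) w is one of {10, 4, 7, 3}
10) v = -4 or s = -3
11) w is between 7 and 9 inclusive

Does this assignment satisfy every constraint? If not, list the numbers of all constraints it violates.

1) t = 9, w = 7; 9 ≥ 7  holds
2) w^2 + u^2 = 7^2 + (-1)^2 = 49 + 1 = 50  holds
3) t - v = 9 - (-1) = 10  holds
4) v - s = -1 - (-1) = 0  holds
5) u * v = -1 * (-1) = 1  holds
6) max(-1, 7) = 7  holds
7) u = -1 is in {2, 0, -5, -1}  holds
8) w + u = 7 + (-1) = 6; 6 ≤ 6  holds
9) w = 7 is in {10, 4, 7, 3}  holds
10) v = -1 ≠ -4 and s = -1 ≠ -3; both disjuncts false  fails
11) w = 7 lies in [7, 9]  holds

The assignment fails constraint 10.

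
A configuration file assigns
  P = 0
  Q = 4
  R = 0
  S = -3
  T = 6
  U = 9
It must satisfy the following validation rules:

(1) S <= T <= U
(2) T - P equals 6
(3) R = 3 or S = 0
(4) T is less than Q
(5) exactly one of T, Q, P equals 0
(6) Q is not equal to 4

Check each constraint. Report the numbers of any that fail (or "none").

(1) values -3 <= 6 <= 9 — satisfied.
(2) T - P = 6 - 0 = 6 — satisfied.
(3) R = 0 ≠ 3 and S = -3 ≠ 0; both disjuncts false — violated.
(4) T = 6, Q = 4; 6 ≥ 4 (want <) — violated.
(5) T=6, Q=4, P=0; 1 of them equals 0 — satisfied.
(6) Q = 4, but 4 is required to differ — violated.

Constraints 3, 4, and 6 do not hold.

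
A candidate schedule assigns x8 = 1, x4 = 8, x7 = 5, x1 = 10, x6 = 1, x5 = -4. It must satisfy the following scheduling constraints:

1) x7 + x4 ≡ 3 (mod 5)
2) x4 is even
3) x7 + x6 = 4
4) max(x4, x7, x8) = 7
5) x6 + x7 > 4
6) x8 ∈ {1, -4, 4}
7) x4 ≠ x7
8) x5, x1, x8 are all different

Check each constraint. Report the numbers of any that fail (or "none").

1) x7 + x4 = 13; 13 mod 5 = 3 — holds.
2) x4 = 8 is even — holds.
3) x7 + x6 = 5 + 1 = 6, not 4 — does not hold.
4) max(8, 5, 1) = 8, not 7 — does not hold.
5) x6 + x7 = 1 + 5 = 6; 6 > 4 — holds.
6) x8 = 1 is in {1, -4, 4} — holds.
7) x4 = 8, x7 = 5; distinct — holds.
8) values -4, 10, 1 are pairwise distinct — holds.

No — constraints 3, 4 are not satisfied.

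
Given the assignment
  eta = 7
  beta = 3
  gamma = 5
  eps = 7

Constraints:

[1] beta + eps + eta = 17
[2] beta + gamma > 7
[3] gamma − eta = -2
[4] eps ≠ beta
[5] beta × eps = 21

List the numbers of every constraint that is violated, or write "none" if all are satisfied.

[1] beta + eps + eta = 3 + 7 + 7 = 17 — satisfied.
[2] beta + gamma = 3 + 5 = 8; 8 > 7 — satisfied.
[3] gamma − eta = 5 − 7 = -2 — satisfied.
[4] eps = 7, beta = 3; distinct — satisfied.
[5] beta × eps = 3 × 7 = 21 — satisfied.

Yes — all constraints hold.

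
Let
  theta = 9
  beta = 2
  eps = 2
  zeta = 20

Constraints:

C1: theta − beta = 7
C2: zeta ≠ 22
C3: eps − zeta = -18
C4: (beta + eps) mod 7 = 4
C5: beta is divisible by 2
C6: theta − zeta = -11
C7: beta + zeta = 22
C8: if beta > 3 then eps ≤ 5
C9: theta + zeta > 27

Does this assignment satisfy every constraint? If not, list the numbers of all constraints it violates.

C1: theta − beta = 9 − 2 = 7 — satisfied.
C2: zeta = 20, and 20 ≠ 22 — satisfied.
C3: eps − zeta = 2 − 20 = -18 — satisfied.
C4: beta + eps = 4; 4 mod 7 = 4 — satisfied.
C5: 2 / 2 = 1, so 2 divides 2 — satisfied.
C6: theta − zeta = 9 − 20 = -11 — satisfied.
C7: beta + zeta = 2 + 20 = 22 — satisfied.
C8: beta = 2, not > 3; antecedent false, conditional vacuously true — satisfied.
C9: theta + zeta = 9 + 20 = 29; 29 > 27 — satisfied.

Yes — all constraints hold.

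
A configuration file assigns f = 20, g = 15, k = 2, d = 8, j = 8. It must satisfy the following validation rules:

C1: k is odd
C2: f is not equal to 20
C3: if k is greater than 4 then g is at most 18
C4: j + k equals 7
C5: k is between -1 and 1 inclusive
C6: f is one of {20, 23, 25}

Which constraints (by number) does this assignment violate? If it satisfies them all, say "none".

The assignment fails constraints 1, 2, 4, and 5.

C1: k = 2 is even  ✗
C2: f = 20, but 20 is required to differ  ✗
C3: k = 2, not > 4; antecedent false, conditional vacuously true  ✓
C4: j + k = 8 + 2 = 10, not 7  ✗
C5: k = 2 is outside [-1, 1]  ✗
C6: f = 20 is in {20, 23, 25}  ✓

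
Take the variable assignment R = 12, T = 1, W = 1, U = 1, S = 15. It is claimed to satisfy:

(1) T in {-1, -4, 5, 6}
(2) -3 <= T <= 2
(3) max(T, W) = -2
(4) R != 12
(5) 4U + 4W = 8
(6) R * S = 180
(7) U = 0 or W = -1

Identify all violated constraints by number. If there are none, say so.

(1) T = 1 is not in {-1, -4, 5, 6} — fails.
(2) T = 1 lies in [-3, 2] — holds.
(3) max(1, 1) = 1, not -2 — fails.
(4) R = 12, but 12 is required to differ — fails.
(5) 4U + 4W = 4(1) + 4(1) = 8 — holds.
(6) R * S = 12 * 15 = 180 — holds.
(7) U = 1 ≠ 0 and W = 1 ≠ -1; both disjuncts false — fails.

The assignment fails constraints 1, 3, 4, 7.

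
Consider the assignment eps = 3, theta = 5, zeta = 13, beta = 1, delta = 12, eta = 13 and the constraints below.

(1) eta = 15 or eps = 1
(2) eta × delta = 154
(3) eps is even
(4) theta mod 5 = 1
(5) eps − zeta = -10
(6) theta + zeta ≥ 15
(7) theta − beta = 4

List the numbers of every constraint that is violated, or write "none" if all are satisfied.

(1) eta = 13 ≠ 15 and eps = 3 ≠ 1; both disjuncts false  ✘
(2) eta × delta = 13 × 12 = 156, not 154  ✘
(3) eps = 3 is odd  ✘
(4) 5 mod 5 = 0, not 1  ✘
(5) eps − zeta = 3 − 13 = -10  ✔
(6) theta + zeta = 5 + 13 = 18; 18 ≥ 15  ✔
(7) theta − beta = 5 − 1 = 4  ✔

Violated: 1, 2, 3, 4.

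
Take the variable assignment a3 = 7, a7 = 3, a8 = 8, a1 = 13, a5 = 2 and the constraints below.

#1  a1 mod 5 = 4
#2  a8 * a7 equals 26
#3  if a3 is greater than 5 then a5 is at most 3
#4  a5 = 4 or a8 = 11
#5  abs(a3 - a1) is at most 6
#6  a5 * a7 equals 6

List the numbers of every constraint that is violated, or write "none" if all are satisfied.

Constraints 1, 2, and 4 are violated.

#1 13 mod 5 = 3, not 4 — fails.
#2 a8 * a7 = 8 * 3 = 24, not 26 — fails.
#3 a3 = 7 > 5, so we need a5 ≤ 3; a5 = 2 ≤ 3 — holds.
#4 a5 = 2 ≠ 4 and a8 = 8 ≠ 11; both disjuncts false — fails.
#5 abs(7 - 13) = 6; 6 ≤ 6 — holds.
#6 a5 * a7 = 2 * 3 = 6 — holds.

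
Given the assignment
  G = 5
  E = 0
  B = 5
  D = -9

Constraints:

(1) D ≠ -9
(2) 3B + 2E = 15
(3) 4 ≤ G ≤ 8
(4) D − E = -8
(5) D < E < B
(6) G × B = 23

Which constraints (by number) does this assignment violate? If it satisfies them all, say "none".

(1) D = -9, but -9 is required to differ — violated.
(2) 3B + 2E = 3(5) + 2(0) = 15 — satisfied.
(3) G = 5 lies in [4, 8] — satisfied.
(4) D − E = -9 − 0 = -9, not -8 — violated.
(5) values -9 < 0 < 5 — satisfied.
(6) G × B = 5 × 5 = 25, not 23 — violated.

Constraints 1, 4, 6 are violated.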